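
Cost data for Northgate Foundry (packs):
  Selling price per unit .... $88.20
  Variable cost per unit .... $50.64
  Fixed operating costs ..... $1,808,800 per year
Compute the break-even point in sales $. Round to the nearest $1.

CM per unit = $88.20 − $50.64 = $37.56; CM ratio = $37.56 / $88.20 = 0.4259.
Break-even sales = FC ÷ CM ratio = $1,808,800 × $88.20 / $37.56 = $4,247,502.

$4,247,502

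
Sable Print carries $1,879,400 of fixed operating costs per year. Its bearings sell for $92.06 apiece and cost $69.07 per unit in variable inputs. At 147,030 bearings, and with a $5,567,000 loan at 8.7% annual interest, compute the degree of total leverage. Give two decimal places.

Contribution at this volume is 147,030 × $22.99 = $3,380,219.70.
Operating income = contribution − fixed costs = $3,380,219.70 − $1,879,400 = $1,500,819.70. Interest = $484,329.00, so EBIT − I = $1,016,490.70.
Degree of total leverage = total CM / (EBIT − interest) = $3,380,219.70 / $1,016,490.70 = 3.3254.

3.33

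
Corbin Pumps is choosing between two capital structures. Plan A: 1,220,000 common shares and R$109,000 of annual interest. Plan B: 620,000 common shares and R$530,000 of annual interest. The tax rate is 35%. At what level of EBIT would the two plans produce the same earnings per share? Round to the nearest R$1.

At indifference, (EBIT − 109,000)(1 − t)/1,220,000 = (EBIT − 530,000)(1 − t)/620,000.
The (1 − t) factor cancels: (EBIT − 109,000) × 620,000 = (EBIT − 530,000) × 1,220,000.
EBIT × (1,220,000 − 620,000) = 530,000 × 1,220,000 − 109,000 × 620,000 = 579,020,000,000, so EBIT = 579,020,000,000 ÷ 600,000 = 965,033.33.

R$965,033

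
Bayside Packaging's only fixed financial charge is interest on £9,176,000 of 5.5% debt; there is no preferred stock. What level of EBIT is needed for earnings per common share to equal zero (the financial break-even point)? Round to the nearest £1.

£504,680

Annual interest = 5.5% × £9,176,000 = £504,680.00.
Without preferred stock the financial break-even is simply EBIT = interest = £504,680.00.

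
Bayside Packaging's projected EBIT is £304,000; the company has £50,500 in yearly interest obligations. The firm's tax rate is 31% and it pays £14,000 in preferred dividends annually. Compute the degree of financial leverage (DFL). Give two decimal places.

1.30

Interest = £50,500.00.
Pre-tax preferred-dividend burden = £14,000 ÷ (1 − 0.31) = £20,289.86.
DFL = EBIT ÷ [EBIT − I − D_p/(1−t)] = £304,000 ÷ [£304,000 − £50,500.00 − £20,289.86] = £304,000 ÷ £233,210.14 = 1.3035.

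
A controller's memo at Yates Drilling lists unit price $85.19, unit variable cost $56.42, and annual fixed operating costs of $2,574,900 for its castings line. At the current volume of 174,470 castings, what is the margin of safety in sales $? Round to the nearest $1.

Unit CM = price − variable cost = $85.19 − $56.42 = $28.77. Break-even units = $2,574,900 ÷ $28.77 = 89,499.48; break-even revenue = 89,499.48 × $85.19 = $7,624,460.58.
Current sales = 174,470 × $85.19 = $14,863,099.30.
Margin of safety = $14,863,099.30 − $7,624,460.58 = $7,238,639.

$7,238,639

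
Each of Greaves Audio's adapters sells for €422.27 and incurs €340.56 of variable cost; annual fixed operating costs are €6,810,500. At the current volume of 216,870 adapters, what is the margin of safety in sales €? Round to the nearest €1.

Unit CM = price − variable cost = €422.27 − €340.56 = €81.71. Break-even units = €6,810,500 ÷ €81.71 = 83,349.65; break-even revenue = 83,349.65 × €422.27 = €35,196,057.21.
Current sales = 216,870 × €422.27 = €91,577,694.90.
Margin of safety = €91,577,694.90 − €35,196,057.21 = €56,381,638.

€56,381,638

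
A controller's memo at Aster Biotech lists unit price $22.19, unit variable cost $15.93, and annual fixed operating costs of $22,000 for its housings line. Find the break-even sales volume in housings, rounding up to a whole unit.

3,515 housings

Unit CM = price − variable cost = $22.19 − $15.93 = $6.26.
Units to break even: $22,000 ÷ $6.26 = 3,514.38, rounded up to 3,515.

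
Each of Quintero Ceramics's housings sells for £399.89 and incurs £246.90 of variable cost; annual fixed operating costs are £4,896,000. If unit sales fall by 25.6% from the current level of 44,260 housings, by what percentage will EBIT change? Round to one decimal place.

-92.4%

At 44,260 units, contribution = 44,260 × £152.99 = £6,771,337.40.
Operating income = contribution − fixed costs = £6,771,337.40 − £4,896,000 = £1,875,337.40.
So DOL = total CM / EBIT = £6,771,337.40 / £1,875,337.40 = 3.6107.
%ΔEBIT = DOL × %ΔSales = 3.6107 × -25.6% = -92.4%.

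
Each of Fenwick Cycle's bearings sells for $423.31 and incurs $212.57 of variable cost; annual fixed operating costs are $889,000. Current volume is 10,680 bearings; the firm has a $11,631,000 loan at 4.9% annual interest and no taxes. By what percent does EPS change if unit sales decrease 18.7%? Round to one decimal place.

At 10,680 units, contribution = 10,680 × $210.74 = $2,250,703.20.
EBIT = $2,250,703.20 − $889,000 = $1,361,703.20.
Interest = $569,919.00, so EBIT − I = $791,784.20.
DCL = total CM / (EBIT − I) = $2,250,703.20 / $791,784.20 = 2.8426.
EPS therefore changes by 2.8426 × (-18.7%) = -53.2%.

-53.2%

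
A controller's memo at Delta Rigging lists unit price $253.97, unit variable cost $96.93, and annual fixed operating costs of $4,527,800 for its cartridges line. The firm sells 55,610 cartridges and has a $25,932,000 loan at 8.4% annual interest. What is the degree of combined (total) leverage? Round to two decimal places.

At 55,610 units, contribution = 55,610 × $157.04 = $8,732,994.40.
Subtracting fixed costs: EBIT = $8,732,994.40 − $4,527,800 = $4,205,194.40. Interest = $2,178,288.00, so EBIT − I = $2,026,906.40.
Degree of total leverage = total CM / (EBIT − interest) = $8,732,994.40 / $2,026,906.40 = 4.3085.

4.31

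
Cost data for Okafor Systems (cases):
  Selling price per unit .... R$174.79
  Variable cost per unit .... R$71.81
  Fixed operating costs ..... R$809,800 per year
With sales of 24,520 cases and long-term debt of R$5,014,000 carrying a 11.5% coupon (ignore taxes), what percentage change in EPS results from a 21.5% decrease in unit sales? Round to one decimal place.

-47.7%

Total contribution margin = 24,520 × R$102.98 = R$2,525,069.60.
Subtracting fixed costs: EBIT = R$2,525,069.60 − R$809,800 = R$1,715,269.60.
After interest of R$576,610.00, pre-tax earnings = R$1,138,659.60.
DCL = total CM / (EBIT − I) = R$2,525,069.60 / R$1,138,659.60 = 2.2176.
EPS therefore changes by 2.2176 × (-21.5%) = -47.7%.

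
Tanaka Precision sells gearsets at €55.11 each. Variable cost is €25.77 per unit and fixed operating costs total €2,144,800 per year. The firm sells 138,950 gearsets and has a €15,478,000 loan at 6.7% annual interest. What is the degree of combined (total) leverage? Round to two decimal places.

At 138,950 units, contribution = 138,950 × €29.34 = €4,076,793.00.
Subtracting fixed costs: EBIT = €4,076,793.00 − €2,144,800 = €1,931,993.00. Interest = €1,037,026.00, so EBIT − I = €894,967.00.
DCL = contribution ÷ (EBIT − I) = €4,076,793.00 ÷ €894,967.00 = 4.5552.

4.56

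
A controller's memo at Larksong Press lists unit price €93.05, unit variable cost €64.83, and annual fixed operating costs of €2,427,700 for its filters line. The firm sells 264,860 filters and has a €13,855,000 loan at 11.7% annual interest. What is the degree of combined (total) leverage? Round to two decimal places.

2.18

Contribution at this volume is 264,860 × €28.22 = €7,474,349.20.
Operating income = contribution − fixed costs = €7,474,349.20 − €2,427,700 = €5,046,649.20. Interest = €1,621,035.00, so EBIT − I = €3,425,614.20.
DCL = contribution ÷ (EBIT − I) = €7,474,349.20 ÷ €3,425,614.20 = 2.1819.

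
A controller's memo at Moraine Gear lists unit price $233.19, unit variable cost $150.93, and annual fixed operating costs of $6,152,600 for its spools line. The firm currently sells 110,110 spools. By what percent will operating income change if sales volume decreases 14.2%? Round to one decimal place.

Contribution at this volume is 110,110 × $82.26 = $9,057,648.60.
Operating income = contribution − fixed costs = $9,057,648.60 − $6,152,600 = $2,905,048.60.
Degree of operating leverage = $9,057,648.60 / $2,905,048.60 = 3.1179.
Operating income changes by 3.1179 × -14.2% = -44.3%.

-44.3%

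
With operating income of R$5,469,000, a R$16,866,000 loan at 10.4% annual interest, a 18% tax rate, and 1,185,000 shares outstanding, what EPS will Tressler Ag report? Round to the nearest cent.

R$2.57

Pre-tax income = R$5,469,000 − R$1,754,064.00 = R$3,714,936.00.
After tax at 18%: net income = R$3,714,936.00 × 0.82 = R$3,046,247.52.
Per share: R$3,046,247.52 / 1,185,000 shares = R$2.57.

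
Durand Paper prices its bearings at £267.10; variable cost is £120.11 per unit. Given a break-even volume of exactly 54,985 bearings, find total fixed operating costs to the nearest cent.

Contribution margin per unit = £267.10 − £120.11 = £146.99.
Since BE = FC / CM, FC = 54,985 × £146.99 = £8,082,245.15.

£8,082,245.15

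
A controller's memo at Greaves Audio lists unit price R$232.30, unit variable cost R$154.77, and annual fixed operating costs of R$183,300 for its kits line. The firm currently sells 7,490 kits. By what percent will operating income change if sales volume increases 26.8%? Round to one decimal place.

Total contribution margin = 7,490 × R$77.53 = R$580,699.70.
Subtracting fixed costs: EBIT = R$580,699.70 − R$183,300 = R$397,399.70.
DOL = contribution ÷ EBIT = R$580,699.70 ÷ R$397,399.70 = 1.4612.
Operating income changes by 1.4612 × +26.8% = +39.2%.

+39.2%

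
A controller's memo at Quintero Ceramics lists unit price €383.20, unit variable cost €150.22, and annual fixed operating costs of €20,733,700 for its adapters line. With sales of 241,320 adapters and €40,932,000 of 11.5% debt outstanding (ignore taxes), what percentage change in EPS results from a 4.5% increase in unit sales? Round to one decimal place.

At 241,320 units, contribution = 241,320 × €232.98 = €56,222,733.60.
Subtracting fixed costs: EBIT = €56,222,733.60 − €20,733,700 = €35,489,033.60.
After interest of €4,707,180.00, pre-tax earnings = €30,781,853.60.
Degree of combined leverage = contribution ÷ (EBIT − I) = €56,222,733.60 ÷ €30,781,853.60 = 1.8265.
EPS therefore changes by 1.8265 × (+4.5%) = +8.2%.

+8.2%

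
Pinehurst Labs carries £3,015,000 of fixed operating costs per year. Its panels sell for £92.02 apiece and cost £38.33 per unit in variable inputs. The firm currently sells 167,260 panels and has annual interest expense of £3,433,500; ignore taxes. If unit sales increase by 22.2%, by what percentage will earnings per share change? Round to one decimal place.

Total contribution margin = 167,260 × £53.69 = £8,980,189.40.
EBIT = £8,980,189.40 − £3,015,000 = £5,965,189.40.
Interest = £3,433,500.00, so EBIT − I = £2,531,689.40.
DCL = total CM / (EBIT − I) = £8,980,189.40 / £2,531,689.40 = 3.5471.
%ΔEPS = DCL × %ΔSales = 3.5471 × +22.2% = +78.7%.

+78.7%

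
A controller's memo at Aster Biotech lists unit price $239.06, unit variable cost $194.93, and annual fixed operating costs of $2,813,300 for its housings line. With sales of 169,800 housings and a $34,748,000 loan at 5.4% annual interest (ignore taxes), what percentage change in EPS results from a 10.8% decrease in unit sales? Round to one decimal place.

-28.9%

Contribution at this volume is 169,800 × $44.13 = $7,493,274.00.
Subtracting fixed costs: EBIT = $7,493,274.00 − $2,813,300 = $4,679,974.00.
Interest = $1,876,392.00, so EBIT − I = $2,803,582.00.
Degree of combined leverage = contribution ÷ (EBIT − I) = $7,493,274.00 ÷ $2,803,582.00 = 2.6728.
%ΔEPS = DCL × %ΔSales = 2.6728 × -10.8% = -28.9%.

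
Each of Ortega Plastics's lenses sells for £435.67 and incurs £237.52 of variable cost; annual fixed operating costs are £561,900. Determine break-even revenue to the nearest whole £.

Contribution margin per unit = £435.67 − £237.52 = £198.15, a CM ratio of £198.15 ÷ £435.67 = 0.4548.
Break-even revenue = fixed costs × price ÷ CM = £561,900 × £435.67 ÷ £198.15 = £1,235,443.

£1,235,443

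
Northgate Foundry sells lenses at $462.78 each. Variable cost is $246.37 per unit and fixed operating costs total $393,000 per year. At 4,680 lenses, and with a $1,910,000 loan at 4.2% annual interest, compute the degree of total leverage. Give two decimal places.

At 4,680 units, contribution = 4,680 × $216.41 = $1,012,798.80.
Subtracting fixed costs: EBIT = $1,012,798.80 − $393,000 = $619,798.80. Interest = $80,220.00, so EBIT − I = $539,578.80.
Degree of total leverage = total CM / (EBIT − interest) = $1,012,798.80 / $539,578.80 = 1.8770.

1.88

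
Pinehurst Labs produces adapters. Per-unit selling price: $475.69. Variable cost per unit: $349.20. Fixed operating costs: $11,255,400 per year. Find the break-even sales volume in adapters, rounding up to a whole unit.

Unit CM = price − variable cost = $475.69 − $349.20 = $126.49.
Units to break even: $11,255,400 ÷ $126.49 = 88,982.53, rounded up to 88,983.

88,983 adapters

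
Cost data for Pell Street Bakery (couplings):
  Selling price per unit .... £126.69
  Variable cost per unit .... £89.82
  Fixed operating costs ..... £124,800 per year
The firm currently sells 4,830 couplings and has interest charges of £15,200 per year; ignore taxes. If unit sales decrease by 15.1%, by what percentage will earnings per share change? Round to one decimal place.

-70.6%

At 4,830 units, contribution = 4,830 × £36.87 = £178,082.10.
Subtracting fixed costs: EBIT = £178,082.10 − £124,800 = £53,282.10.
Interest = £15,200.00, so EBIT − I = £38,082.10.
DCL = total CM / (EBIT − I) = £178,082.10 / £38,082.10 = 4.6763.
%ΔEPS = DCL × %ΔSales = 4.6763 × -15.1% = -70.6%.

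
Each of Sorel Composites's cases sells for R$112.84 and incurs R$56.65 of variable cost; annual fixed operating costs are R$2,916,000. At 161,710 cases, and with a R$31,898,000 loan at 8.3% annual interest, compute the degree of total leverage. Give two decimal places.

2.58

Contribution at this volume is 161,710 × R$56.19 = R$9,086,484.90.
Subtracting fixed costs: EBIT = R$9,086,484.90 − R$2,916,000 = R$6,170,484.90. Interest = R$2,647,534.00.
DOL = R$9,086,484.90 ÷ R$6,170,484.90 = 1.4726; DFL = R$6,170,484.90 ÷ R$3,522,950.90 = 1.7515.
DCL = DOL × DFL = 1.4726 × 1.7515 = 2.5793.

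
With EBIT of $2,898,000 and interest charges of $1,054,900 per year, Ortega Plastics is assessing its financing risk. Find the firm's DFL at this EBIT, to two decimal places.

1.57

Interest = $1,054,900.00.
Degree of financial leverage = EBIT / (EBIT − interest) = $2,898,000 / $1,843,100.00 = 1.5724.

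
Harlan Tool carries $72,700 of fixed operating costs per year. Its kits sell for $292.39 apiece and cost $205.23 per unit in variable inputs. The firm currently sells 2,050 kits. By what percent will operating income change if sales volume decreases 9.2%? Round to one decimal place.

Contribution at this volume is 2,050 × $87.16 = $178,678.00.
Subtracting fixed costs: EBIT = $178,678.00 − $72,700 = $105,978.00.
DOL = contribution ÷ EBIT = $178,678.00 ÷ $105,978.00 = 1.6860.
Operating income changes by 1.6860 × -9.2% = -15.5%.

-15.5%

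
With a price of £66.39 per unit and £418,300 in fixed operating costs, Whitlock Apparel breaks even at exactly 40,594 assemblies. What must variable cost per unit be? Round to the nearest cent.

£56.09

At break-even, FC = Q × (P − VC), so P − VC = £418,300 ÷ 40,594 = £10.3045.
Hence VC = price − CM = £66.39 − £10.3045 = £56.09.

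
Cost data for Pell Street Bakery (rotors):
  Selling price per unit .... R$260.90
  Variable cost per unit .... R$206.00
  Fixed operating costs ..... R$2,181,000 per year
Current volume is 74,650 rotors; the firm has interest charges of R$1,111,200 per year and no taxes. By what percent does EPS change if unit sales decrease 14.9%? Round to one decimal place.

At 74,650 units, contribution = 74,650 × R$54.90 = R$4,098,285.00.
EBIT = R$4,098,285.00 − R$2,181,000 = R$1,917,285.00.
After interest of R$1,111,200.00, pre-tax earnings = R$806,085.00.
DCL = total CM / (EBIT − I) = R$4,098,285.00 / R$806,085.00 = 5.0842.
EPS therefore changes by 5.0842 × (-14.9%) = -75.8%.

-75.8%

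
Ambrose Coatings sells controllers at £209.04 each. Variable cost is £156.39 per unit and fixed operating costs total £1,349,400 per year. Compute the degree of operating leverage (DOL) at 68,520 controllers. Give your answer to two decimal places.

At 68,520 units, contribution = 68,520 × £52.65 = £3,607,578.00.
Subtracting fixed costs: EBIT = £3,607,578.00 − £1,349,400 = £2,258,178.00.
DOL = contribution ÷ EBIT = £3,607,578.00 ÷ £2,258,178.00 = 1.5976.

1.60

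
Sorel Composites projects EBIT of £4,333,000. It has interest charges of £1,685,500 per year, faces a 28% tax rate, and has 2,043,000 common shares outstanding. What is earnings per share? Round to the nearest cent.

Interest = £1,685,500.00, so EBT = £4,333,000 − £1,685,500.00 = £2,647,500.00.
Net income = £2,647,500.00 × (1 − 0.28) = £1,906,200.00.
Per share: £1,906,200.00 / 2,043,000 shares = £0.93.

£0.93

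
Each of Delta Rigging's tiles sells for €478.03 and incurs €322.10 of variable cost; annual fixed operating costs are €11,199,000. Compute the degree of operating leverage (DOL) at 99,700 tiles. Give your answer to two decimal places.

3.58

Total contribution margin = 99,700 × €155.93 = €15,546,221.00.
EBIT = €15,546,221.00 − €11,199,000 = €4,347,221.00.
Degree of operating leverage = €15,546,221.00 / €4,347,221.00 = 3.5761.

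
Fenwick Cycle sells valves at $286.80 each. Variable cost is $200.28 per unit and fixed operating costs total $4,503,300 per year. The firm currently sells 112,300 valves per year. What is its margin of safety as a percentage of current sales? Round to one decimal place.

53.7%

Each unit contributes $286.80 − $200.28 = $86.52. Break-even units = $4,503,300 ÷ $86.52 = 52,049.24; break-even revenue = 52,049.24 × $286.80 = $14,927,721.22.
Actual sales revenue = 112,300 × $286.80 = $32,207,640.00.
Margin of safety = ($32,207,640.00 − $14,927,721.22) ÷ $32,207,640.00 = 53.7%.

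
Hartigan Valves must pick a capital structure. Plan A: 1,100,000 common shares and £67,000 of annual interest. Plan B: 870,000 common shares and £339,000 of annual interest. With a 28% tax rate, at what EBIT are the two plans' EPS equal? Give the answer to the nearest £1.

Set EPS_A = EPS_B: (EBIT − £67,000)(1 − 0.28) ÷ 1,100,000 = (EBIT − £339,000)(1 − 0.28) ÷ 870,000.
The (1 − t) factor cancels: (EBIT − 67,000) × 870,000 = (EBIT − 339,000) × 1,100,000.
Solving, EBIT = (339,000·1,100,000 − 67,000·870,000) / (1,100,000 − 870,000) = 314,610,000,000 / 230,000 = 1,367,869.57.

£1,367,870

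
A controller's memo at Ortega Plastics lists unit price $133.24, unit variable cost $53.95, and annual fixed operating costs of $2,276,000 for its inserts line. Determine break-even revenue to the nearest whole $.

$3,824,622

CM per unit = $133.24 − $53.95 = $79.29; CM ratio = $79.29 / $133.24 = 0.5951.
Break-even sales = FC ÷ CM ratio = $2,276,000 × $133.24 / $79.29 = $3,824,622.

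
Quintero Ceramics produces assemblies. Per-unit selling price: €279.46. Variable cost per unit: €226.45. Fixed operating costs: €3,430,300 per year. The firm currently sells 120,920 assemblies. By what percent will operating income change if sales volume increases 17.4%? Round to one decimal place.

Contribution at this volume is 120,920 × €53.01 = €6,409,969.20.
Operating income = contribution − fixed costs = €6,409,969.20 − €3,430,300 = €2,979,669.20.
So DOL = total CM / EBIT = €6,409,969.20 / €2,979,669.20 = 2.1512.
Operating income changes by 2.1512 × +17.4% = +37.4%.

+37.4%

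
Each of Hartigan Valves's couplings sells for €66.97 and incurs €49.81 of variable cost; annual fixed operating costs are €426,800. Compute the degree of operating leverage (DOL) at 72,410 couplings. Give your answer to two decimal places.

1.52

At 72,410 units, contribution = 72,410 × €17.16 = €1,242,555.60.
Subtracting fixed costs: EBIT = €1,242,555.60 − €426,800 = €815,755.60.
So DOL = total CM / EBIT = €1,242,555.60 / €815,755.60 = 1.5232.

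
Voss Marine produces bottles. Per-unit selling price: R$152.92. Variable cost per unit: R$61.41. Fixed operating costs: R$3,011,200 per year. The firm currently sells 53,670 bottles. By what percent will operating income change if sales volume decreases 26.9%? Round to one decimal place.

-69.5%

Total contribution margin = 53,670 × R$91.51 = R$4,911,341.70.
Subtracting fixed costs: EBIT = R$4,911,341.70 − R$3,011,200 = R$1,900,141.70.
Degree of operating leverage = R$4,911,341.70 / R$1,900,141.70 = 2.5847.
So EBIT moves 2.5847 × (-26.9%) = -69.5%.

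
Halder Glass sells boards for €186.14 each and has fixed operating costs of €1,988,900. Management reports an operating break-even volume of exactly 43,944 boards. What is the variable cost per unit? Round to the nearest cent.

At break-even, FC = Q × (P − VC), so P − VC = €1,988,900 ÷ 43,944 = €45.2599.
Variable cost per unit = €186.14 − €45.2599 = €140.88.

€140.88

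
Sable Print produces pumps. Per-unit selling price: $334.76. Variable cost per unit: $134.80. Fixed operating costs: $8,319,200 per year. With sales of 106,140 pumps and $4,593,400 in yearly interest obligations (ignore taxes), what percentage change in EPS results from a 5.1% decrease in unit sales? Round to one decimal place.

Total contribution margin = 106,140 × $199.96 = $21,223,754.40.
EBIT = $21,223,754.40 − $8,319,200 = $12,904,554.40.
After interest of $4,593,400.00, pre-tax earnings = $8,311,154.40.
DCL = total CM / (EBIT − I) = $21,223,754.40 / $8,311,154.40 = 2.5536.
EPS therefore changes by 2.5536 × (-5.1%) = -13.0%.

-13.0%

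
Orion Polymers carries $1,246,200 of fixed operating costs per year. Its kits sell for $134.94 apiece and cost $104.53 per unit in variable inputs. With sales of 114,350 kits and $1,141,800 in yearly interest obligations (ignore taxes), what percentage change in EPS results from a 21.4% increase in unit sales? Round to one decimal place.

Total contribution margin = 114,350 × $30.41 = $3,477,383.50.
Operating income = contribution − fixed costs = $3,477,383.50 − $1,246,200 = $2,231,183.50.
After interest of $1,141,800.00, pre-tax earnings = $1,089,383.50.
DCL = total CM / (EBIT − I) = $3,477,383.50 / $1,089,383.50 = 3.1921.
EPS therefore changes by 3.1921 × (+21.4%) = +68.3%.

+68.3%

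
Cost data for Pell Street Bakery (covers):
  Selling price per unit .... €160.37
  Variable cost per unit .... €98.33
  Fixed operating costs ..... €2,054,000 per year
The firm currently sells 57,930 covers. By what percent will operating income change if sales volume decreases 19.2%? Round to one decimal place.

-44.8%

Contribution at this volume is 57,930 × €62.04 = €3,593,977.20.
Operating income = contribution − fixed costs = €3,593,977.20 − €2,054,000 = €1,539,977.20.
DOL = contribution ÷ EBIT = €3,593,977.20 ÷ €1,539,977.20 = 2.3338.
So EBIT moves 2.3338 × (-19.2%) = -44.8%.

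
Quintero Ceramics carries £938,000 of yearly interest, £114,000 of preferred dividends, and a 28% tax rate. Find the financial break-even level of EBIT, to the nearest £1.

Preferred dividends are paid after tax, so their pre-tax equivalent is £114,000 ÷ (1 − 0.28) = £158,333.33.
EPS = 0 when EBIT covers interest plus the pre-tax preferred burden: £938,000 + £158,333.33 = £1,096,333.33.

£1,096,333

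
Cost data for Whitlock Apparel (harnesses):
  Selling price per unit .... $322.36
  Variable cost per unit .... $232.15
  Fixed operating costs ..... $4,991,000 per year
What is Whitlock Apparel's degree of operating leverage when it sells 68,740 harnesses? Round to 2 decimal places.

Total contribution margin = 68,740 × $90.21 = $6,201,035.40.
Operating income = contribution − fixed costs = $6,201,035.40 − $4,991,000 = $1,210,035.40.
So DOL = total CM / EBIT = $6,201,035.40 / $1,210,035.40 = 5.1247.

5.12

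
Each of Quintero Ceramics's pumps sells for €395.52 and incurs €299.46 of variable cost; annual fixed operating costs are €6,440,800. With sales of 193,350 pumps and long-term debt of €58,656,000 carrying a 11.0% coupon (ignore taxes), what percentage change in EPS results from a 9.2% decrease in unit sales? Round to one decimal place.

Contribution at this volume is 193,350 × €96.06 = €18,573,201.00.
EBIT = €18,573,201.00 − €6,440,800 = €12,132,401.00.
Interest = €6,452,160.00, so EBIT − I = €5,680,241.00.
Degree of combined leverage = contribution ÷ (EBIT − I) = €18,573,201.00 ÷ €5,680,241.00 = 3.2698.
EPS therefore changes by 3.2698 × (-9.2%) = -30.1%.

-30.1%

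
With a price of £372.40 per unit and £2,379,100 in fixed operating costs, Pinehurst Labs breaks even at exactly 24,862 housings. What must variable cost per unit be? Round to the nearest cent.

£276.71

Contribution per unit must be FC / Q = £2,379,100 / 24,862 = £95.6922.
Hence VC = price − CM = £372.40 − £95.6922 = £276.71.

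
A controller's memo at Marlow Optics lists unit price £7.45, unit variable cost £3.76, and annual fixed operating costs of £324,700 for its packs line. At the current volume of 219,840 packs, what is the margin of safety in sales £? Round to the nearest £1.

£982,248

Contribution margin per unit = £7.45 − £3.76 = £3.69. Break-even units = £324,700 ÷ £3.69 = 87,994.58; break-even revenue = 87,994.58 × £7.45 = £655,559.62.
Current sales = 219,840 × £7.45 = £1,637,808.00.
Margin of safety = £1,637,808.00 − £655,559.62 = £982,248.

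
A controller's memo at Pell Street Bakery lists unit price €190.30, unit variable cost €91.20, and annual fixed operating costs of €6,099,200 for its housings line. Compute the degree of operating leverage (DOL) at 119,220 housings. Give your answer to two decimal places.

Total contribution margin = 119,220 × €99.10 = €11,814,702.00.
Subtracting fixed costs: EBIT = €11,814,702.00 − €6,099,200 = €5,715,502.00.
So DOL = total CM / EBIT = €11,814,702.00 / €5,715,502.00 = 2.0671.

2.07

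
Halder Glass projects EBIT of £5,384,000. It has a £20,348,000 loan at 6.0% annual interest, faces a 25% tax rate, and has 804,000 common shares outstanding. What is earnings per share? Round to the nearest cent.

Pre-tax income = £5,384,000 − £1,220,880.00 = £4,163,120.00.
Net income = £4,163,120.00 × (1 − 0.25) = £3,122,340.00.
EPS = £3,122,340.00 ÷ 804,000 = £3.88.

£3.88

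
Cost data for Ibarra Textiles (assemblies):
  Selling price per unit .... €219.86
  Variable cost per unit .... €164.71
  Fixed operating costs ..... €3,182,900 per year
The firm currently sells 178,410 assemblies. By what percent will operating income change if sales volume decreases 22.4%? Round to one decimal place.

At 178,410 units, contribution = 178,410 × €55.15 = €9,839,311.50.
EBIT = €9,839,311.50 − €3,182,900 = €6,656,411.50.
Degree of operating leverage = €9,839,311.50 / €6,656,411.50 = 1.4782.
Operating income changes by 1.4782 × -22.4% = -33.1%.

-33.1%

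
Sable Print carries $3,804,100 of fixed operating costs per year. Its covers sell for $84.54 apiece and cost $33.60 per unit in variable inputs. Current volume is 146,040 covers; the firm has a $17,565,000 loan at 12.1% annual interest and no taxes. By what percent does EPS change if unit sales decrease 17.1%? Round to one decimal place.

-84.3%

At 146,040 units, contribution = 146,040 × $50.94 = $7,439,277.60.
Subtracting fixed costs: EBIT = $7,439,277.60 − $3,804,100 = $3,635,177.60.
After interest of $2,125,365.00, pre-tax earnings = $1,509,812.60.
DCL = total CM / (EBIT − I) = $7,439,277.60 / $1,509,812.60 = 4.9273.
EPS therefore changes by 4.9273 × (-17.1%) = -84.3%.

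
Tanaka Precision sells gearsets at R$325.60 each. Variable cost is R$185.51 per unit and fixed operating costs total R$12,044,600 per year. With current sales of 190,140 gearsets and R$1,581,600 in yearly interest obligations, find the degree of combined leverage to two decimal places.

2.05

At 190,140 units, contribution = 190,140 × R$140.09 = R$26,636,712.60.
EBIT = R$26,636,712.60 − R$12,044,600 = R$14,592,112.60. Interest = R$1,581,600.00.
DOL = R$26,636,712.60 ÷ R$14,592,112.60 = 1.8254; DFL = R$14,592,112.60 ÷ R$13,010,512.60 = 1.1216.
Combined leverage = 1.8254 × 1.1216 = 2.0474.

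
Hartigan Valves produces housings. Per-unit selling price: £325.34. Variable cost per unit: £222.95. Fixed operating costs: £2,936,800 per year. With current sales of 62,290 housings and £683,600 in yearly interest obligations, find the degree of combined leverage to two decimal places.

At 62,290 units, contribution = 62,290 × £102.39 = £6,377,873.10.
Subtracting fixed costs: EBIT = £6,377,873.10 − £2,936,800 = £3,441,073.10. Interest = £683,600.00, so EBIT − I = £2,757,473.10.
DCL = contribution ÷ (EBIT − I) = £6,377,873.10 ÷ £2,757,473.10 = 2.3129.

2.31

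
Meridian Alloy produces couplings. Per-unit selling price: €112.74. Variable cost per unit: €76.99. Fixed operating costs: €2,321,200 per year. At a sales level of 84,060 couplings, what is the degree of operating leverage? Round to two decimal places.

Contribution at this volume is 84,060 × €35.75 = €3,005,145.00.
Operating income = contribution − fixed costs = €3,005,145.00 − €2,321,200 = €683,945.00.
DOL = contribution ÷ EBIT = €3,005,145.00 ÷ €683,945.00 = 4.3938.

4.39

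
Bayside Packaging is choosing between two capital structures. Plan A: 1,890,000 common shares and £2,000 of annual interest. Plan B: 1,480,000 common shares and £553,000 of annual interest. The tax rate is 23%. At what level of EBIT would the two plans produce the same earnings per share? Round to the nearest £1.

At indifference, (EBIT − 2,000)(1 − t)/1,890,000 = (EBIT − 553,000)(1 − t)/1,480,000.
Cancelling (1 − t) and cross-multiplying: 1,480,000·(EBIT − 2,000) = 1,890,000·(EBIT − 553,000).
EBIT × (1,890,000 − 1,480,000) = 553,000 × 1,890,000 − 2,000 × 1,480,000 = 1,042,210,000,000, so EBIT = 1,042,210,000,000 ÷ 410,000 = 2,541,975.61.

£2,541,976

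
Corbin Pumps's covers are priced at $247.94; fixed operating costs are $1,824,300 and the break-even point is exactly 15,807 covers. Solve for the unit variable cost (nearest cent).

Contribution per unit must be FC / Q = $1,824,300 / 15,807 = $115.4109.
Variable cost per unit = $247.94 − $115.4109 = $132.53.

$132.53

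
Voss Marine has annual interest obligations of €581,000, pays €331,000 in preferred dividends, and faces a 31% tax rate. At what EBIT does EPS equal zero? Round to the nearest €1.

€1,060,710

Grossing the preferred dividend up to pre-tax terms: €331,000 / (1 − 0.31) = €479,710.14.
Financial break-even EBIT = interest + D_p ÷ (1 − t) = €581,000 + €479,710.14 = €1,060,710.14.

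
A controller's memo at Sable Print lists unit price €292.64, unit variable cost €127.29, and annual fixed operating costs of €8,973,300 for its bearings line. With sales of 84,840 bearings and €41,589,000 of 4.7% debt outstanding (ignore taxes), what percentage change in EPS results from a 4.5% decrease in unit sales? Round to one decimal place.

-20.4%

Total contribution margin = 84,840 × €165.35 = €14,028,294.00.
EBIT = €14,028,294.00 − €8,973,300 = €5,054,994.00.
After interest of €1,954,683.00, pre-tax earnings = €3,100,311.00.
DCL = total CM / (EBIT − I) = €14,028,294.00 / €3,100,311.00 = 4.5248.
%ΔEPS = DCL × %ΔSales = 4.5248 × -4.5% = -20.4%.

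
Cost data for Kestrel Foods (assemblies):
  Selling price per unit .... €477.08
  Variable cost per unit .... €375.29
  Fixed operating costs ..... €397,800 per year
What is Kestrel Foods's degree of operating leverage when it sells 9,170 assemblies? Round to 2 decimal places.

Contribution at this volume is 9,170 × €101.79 = €933,414.30.
Subtracting fixed costs: EBIT = €933,414.30 − €397,800 = €535,614.30.
So DOL = total CM / EBIT = €933,414.30 / €535,614.30 = 1.7427.

1.74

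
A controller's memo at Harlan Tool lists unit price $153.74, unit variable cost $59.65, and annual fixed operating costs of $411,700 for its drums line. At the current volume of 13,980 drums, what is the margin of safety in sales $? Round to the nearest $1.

Unit CM = price − variable cost = $153.74 − $59.65 = $94.09. Break-even units = $411,700 ÷ $94.09 = 4,375.60; break-even revenue = 4,375.60 × $153.74 = $672,704.41.
Current sales = 13,980 × $153.74 = $2,149,285.20.
Margin of safety = $2,149,285.20 − $672,704.41 = $1,476,581.

$1,476,581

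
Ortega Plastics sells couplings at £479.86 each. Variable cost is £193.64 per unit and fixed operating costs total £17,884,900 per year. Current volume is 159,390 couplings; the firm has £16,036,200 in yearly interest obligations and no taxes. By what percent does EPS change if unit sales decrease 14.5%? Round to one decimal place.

-56.5%

At 159,390 units, contribution = 159,390 × £286.22 = £45,620,605.80.
Subtracting fixed costs: EBIT = £45,620,605.80 − £17,884,900 = £27,735,705.80.
Interest = £16,036,200.00, so EBIT − I = £11,699,505.80.
Degree of combined leverage = contribution ÷ (EBIT − I) = £45,620,605.80 ÷ £11,699,505.80 = 3.8994.
%ΔEPS = DCL × %ΔSales = 3.8994 × -14.5% = -56.5%.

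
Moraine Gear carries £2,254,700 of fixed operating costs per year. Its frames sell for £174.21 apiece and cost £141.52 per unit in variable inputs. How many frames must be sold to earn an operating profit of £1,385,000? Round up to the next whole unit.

Unit CM = price − variable cost = £174.21 − £141.52 = £32.69.
Required volume = (fixed costs + target profit) ÷ CM = (£2,254,700 + £1,385,000) ÷ £32.69 = 111,339.86, so 111,340 frames.

111,340 frames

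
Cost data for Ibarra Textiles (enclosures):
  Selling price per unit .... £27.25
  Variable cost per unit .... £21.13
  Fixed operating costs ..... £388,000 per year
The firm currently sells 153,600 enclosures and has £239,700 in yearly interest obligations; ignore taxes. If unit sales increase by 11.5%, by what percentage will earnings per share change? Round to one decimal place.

+34.6%

Total contribution margin = 153,600 × £6.12 = £940,032.00.
Operating income = contribution − fixed costs = £940,032.00 − £388,000 = £552,032.00.
Interest = £239,700.00, so EBIT − I = £312,332.00.
Degree of combined leverage = contribution ÷ (EBIT − I) = £940,032.00 ÷ £312,332.00 = 3.0097.
EPS therefore changes by 3.0097 × (+11.5%) = +34.6%.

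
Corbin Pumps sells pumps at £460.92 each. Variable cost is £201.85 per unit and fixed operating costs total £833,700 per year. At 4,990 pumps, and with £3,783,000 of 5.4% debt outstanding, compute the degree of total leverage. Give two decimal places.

5.07

Contribution at this volume is 4,990 × £259.07 = £1,292,759.30.
Subtracting fixed costs: EBIT = £1,292,759.30 − £833,700 = £459,059.30. Interest = £204,282.00.
DOL = £1,292,759.30 ÷ £459,059.30 = 2.8161; DFL = £459,059.30 ÷ £254,777.30 = 1.8018.
DCL = DOL × DFL = 2.8161 × 1.8018 = 5.0740.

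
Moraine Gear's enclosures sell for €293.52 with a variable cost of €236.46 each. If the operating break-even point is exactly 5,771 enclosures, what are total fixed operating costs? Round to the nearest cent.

€329,293.26

Contribution margin per unit = €293.52 − €236.46 = €57.06.
Fixed costs = break-even units × CM = 5,771 × €57.06 = €329,293.26.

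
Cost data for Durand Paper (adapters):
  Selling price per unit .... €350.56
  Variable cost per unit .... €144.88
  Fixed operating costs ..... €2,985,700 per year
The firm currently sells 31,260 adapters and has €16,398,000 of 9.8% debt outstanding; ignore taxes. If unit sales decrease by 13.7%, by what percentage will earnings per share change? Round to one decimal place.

-48.0%

At 31,260 units, contribution = 31,260 × €205.68 = €6,429,556.80.
Subtracting fixed costs: EBIT = €6,429,556.80 − €2,985,700 = €3,443,856.80.
After interest of €1,607,004.00, pre-tax earnings = €1,836,852.80.
Degree of combined leverage = contribution ÷ (EBIT − I) = €6,429,556.80 ÷ €1,836,852.80 = 3.5003.
%ΔEPS = DCL × %ΔSales = 3.5003 × -13.7% = -48.0%.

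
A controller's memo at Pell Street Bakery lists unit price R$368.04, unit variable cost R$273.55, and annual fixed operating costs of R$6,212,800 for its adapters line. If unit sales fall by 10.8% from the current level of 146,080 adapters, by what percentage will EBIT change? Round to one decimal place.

-19.6%

Total contribution margin = 146,080 × R$94.49 = R$13,803,099.20.
Subtracting fixed costs: EBIT = R$13,803,099.20 − R$6,212,800 = R$7,590,299.20.
So DOL = total CM / EBIT = R$13,803,099.20 / R$7,590,299.20 = 1.8185.
So EBIT moves 1.8185 × (-10.8%) = -19.6%.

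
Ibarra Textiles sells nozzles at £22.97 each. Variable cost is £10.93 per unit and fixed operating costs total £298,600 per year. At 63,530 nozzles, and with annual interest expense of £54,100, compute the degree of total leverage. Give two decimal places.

Total contribution margin = 63,530 × £12.04 = £764,901.20.
Operating income = contribution − fixed costs = £764,901.20 − £298,600 = £466,301.20. Interest = £54,100.00.
DOL = £764,901.20 ÷ £466,301.20 = 1.6404; DFL = £466,301.20 ÷ £412,201.20 = 1.1312.
DCL = DOL × DFL = 1.6404 × 1.1312 = 1.8556.

1.86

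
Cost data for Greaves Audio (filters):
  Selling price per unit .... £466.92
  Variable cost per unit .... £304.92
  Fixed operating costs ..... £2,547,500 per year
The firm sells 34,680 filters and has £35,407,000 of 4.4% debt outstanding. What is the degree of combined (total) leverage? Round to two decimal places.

3.71

At 34,680 units, contribution = 34,680 × £162.00 = £5,618,160.00.
Operating income = contribution − fixed costs = £5,618,160.00 − £2,547,500 = £3,070,660.00. Interest = £1,557,908.00.
DOL = £5,618,160.00 ÷ £3,070,660.00 = 1.8296; DFL = £3,070,660.00 ÷ £1,512,752.00 = 2.0299.
DCL = DOL × DFL = 1.8296 × 2.0299 = 3.7139.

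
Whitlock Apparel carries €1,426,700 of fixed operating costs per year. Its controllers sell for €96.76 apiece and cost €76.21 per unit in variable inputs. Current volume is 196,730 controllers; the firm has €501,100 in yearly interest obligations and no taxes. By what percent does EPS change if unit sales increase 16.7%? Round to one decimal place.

+31.9%

At 196,730 units, contribution = 196,730 × €20.55 = €4,042,801.50.
EBIT = €4,042,801.50 − €1,426,700 = €2,616,101.50.
After interest of €501,100.00, pre-tax earnings = €2,115,001.50.
Degree of combined leverage = contribution ÷ (EBIT − I) = €4,042,801.50 ÷ €2,115,001.50 = 1.9115.
EPS therefore changes by 1.9115 × (+16.7%) = +31.9%.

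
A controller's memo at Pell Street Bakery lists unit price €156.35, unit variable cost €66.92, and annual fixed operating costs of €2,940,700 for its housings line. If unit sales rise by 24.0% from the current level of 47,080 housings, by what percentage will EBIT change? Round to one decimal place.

+79.6%

Total contribution margin = 47,080 × €89.43 = €4,210,364.40.
Operating income = contribution − fixed costs = €4,210,364.40 − €2,940,700 = €1,269,664.40.
DOL = contribution ÷ EBIT = €4,210,364.40 ÷ €1,269,664.40 = 3.3161.
So EBIT moves 3.3161 × (+24.0%) = +79.6%.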